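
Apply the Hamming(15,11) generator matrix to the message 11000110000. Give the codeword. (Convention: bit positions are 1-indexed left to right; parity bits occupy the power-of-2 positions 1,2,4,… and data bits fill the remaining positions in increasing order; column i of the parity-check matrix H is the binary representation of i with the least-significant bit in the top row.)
Codeword c = d · G (mod 2), d = 11000110000:
  c[0] = d·G[:,0] = (11000110000)·(11011010101) mod 2 = 1+1+0+0+0+0+1+0+0+0+0 mod 2 = 1
  c[1] = d·G[:,1] = (11000110000)·(10110110011) mod 2 = 1+0+0+0+0+1+1+0+0+0+0 mod 2 = 1
  c[2] = d·G[:,2] = (11000110000)·(10000000000) mod 2 = 1+0+0+0+0+0+0+0+0+0+0 mod 2 = 1
  c[3] = d·G[:,3] = (11000110000)·(01110001111) mod 2 = 0+1+0+0+0+0+0+0+0+0+0 mod 2 = 1
  c[4] = d·G[:,4] = (11000110000)·(01000000000) mod 2 = 0+1+0+0+0+0+0+0+0+0+0 mod 2 = 1
  c[5] = d·G[:,5] = (11000110000)·(00100000000) mod 2 = 0+0+0+0+0+0+0+0+0+0+0 mod 2 = 0
  c[6] = d·G[:,6] = (11000110000)·(00010000000) mod 2 = 0+0+0+0+0+0+0+0+0+0+0 mod 2 = 0
  c[7] = d·G[:,7] = (11000110000)·(00001111111) mod 2 = 0+0+0+0+0+1+1+0+0+0+0 mod 2 = 0
  c[8] = d·G[:,8] = (11000110000)·(00001000000) mod 2 = 0+0+0+0+0+0+0+0+0+0+0 mod 2 = 0
  c[9] = d·G[:,9] = (11000110000)·(00000100000) mod 2 = 0+0+0+0+0+1+0+0+0+0+0 mod 2 = 1
  c[10] = d·G[:,10] = (11000110000)·(00000010000) mod 2 = 0+0+0+0+0+0+1+0+0+0+0 mod 2 = 1
  c[11] = d·G[:,11] = (11000110000)·(00000001000) mod 2 = 0+0+0+0+0+0+0+0+0+0+0 mod 2 = 0
  c[12] = d·G[:,12] = (11000110000)·(00000000100) mod 2 = 0+0+0+0+0+0+0+0+0+0+0 mod 2 = 0
  c[13] = d·G[:,13] = (11000110000)·(00000000010) mod 2 = 0+0+0+0+0+0+0+0+0+0+0 mod 2 = 0
  c[14] = d·G[:,14] = (11000110000)·(00000000001) mod 2 = 0+0+0+0+0+0+0+0+0+0+0 mod 2 = 0
Codeword = 111110000110000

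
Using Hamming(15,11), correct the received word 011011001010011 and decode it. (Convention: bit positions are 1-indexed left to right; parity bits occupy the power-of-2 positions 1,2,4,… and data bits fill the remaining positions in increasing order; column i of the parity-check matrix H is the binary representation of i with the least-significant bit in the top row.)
Syndrome s = H · r^T (mod 2), r = 011011001010011:
  s[0] = (101010101010101)·(011011001010011) mod 2 = 0+0+1+0+1+0+0+0+1+0+1+0+0+0+1 mod 2 = 1
  s[1] = (011001100110011)·(011011001010011) mod 2 = 0+1+1+0+0+1+0+0+0+0+1+0+0+1+1 mod 2 = 0
  s[2] = (000111100001111)·(011011001010011) mod 2 = 0+0+0+0+1+1+0+0+0+0+0+0+0+1+1 mod 2 = 0
  s[3] = (000000011111111)·(011011001010011) mod 2 = 0+0+0+0+0+0+0+0+1+0+1+0+0+1+1 mod 2 = 0
Syndrome = 1000
Column 1 of H equals this syndrome → error at bit 1 (1-indexed).
Flip bit 1: 011011001010011 → 111011001010011
Extract data bits at positions {3,5,6,7,9,10,11,12,13,14,15}: 11101010011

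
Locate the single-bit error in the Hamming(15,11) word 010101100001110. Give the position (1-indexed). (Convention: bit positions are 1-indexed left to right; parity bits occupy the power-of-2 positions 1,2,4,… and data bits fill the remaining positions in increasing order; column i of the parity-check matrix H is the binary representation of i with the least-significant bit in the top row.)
Syndrome s = H · r^T (mod 2), r = 010101100001110:
  s[0] = (101010101010101)·(010101100001110) mod 2 = 0+0+0+0+0+0+1+0+0+0+0+0+1+0+0 mod 2 = 0
  s[1] = (011001100110011)·(010101100001110) mod 2 = 0+1+0+0+0+1+1+0+0+0+0+0+0+1+0 mod 2 = 0
  s[2] = (000111100001111)·(010101100001110) mod 2 = 0+0+0+1+0+1+1+0+0+0+0+1+1+1+0 mod 2 = 0
  s[3] = (000000011111111)·(010101100001110) mod 2 = 0+0+0+0+0+0+0+0+0+0+0+1+1+1+0 mod 2 = 1
Syndrome = 0001
Column i of H is the binary representation of i, so the syndrome is the binary index of the flipped bit.
Read s = 0001 with s[0] as LSB: 0·2^0 + 0·2^1 + 0·2^2 + 1·2^3 = 8.
Error is at bit position 8.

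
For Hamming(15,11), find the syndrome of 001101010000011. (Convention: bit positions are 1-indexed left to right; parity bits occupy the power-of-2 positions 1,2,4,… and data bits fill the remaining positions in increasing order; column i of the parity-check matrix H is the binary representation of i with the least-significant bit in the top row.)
Syndrome s = H · r^T (mod 2), r = 001101010000011:
  s[0] = (101010101010101)·(001101010000011) mod 2 = 0+0+1+0+0+0+0+0+0+0+0+0+0+0+1 mod 2 = 0
  s[1] = (011001100110011)·(001101010000011) mod 2 = 0+0+1+0+0+1+0+0+0+0+0+0+0+1+1 mod 2 = 0
  s[2] = (000111100001111)·(001101010000011) mod 2 = 0+0+0+1+0+1+0+0+0+0+0+0+0+1+1 mod 2 = 0
  s[3] = (000000011111111)·(001101010000011) mod 2 = 0+0+0+0+0+0+0+1+0+0+0+0+0+1+1 mod 2 = 1
Syndrome = 0001
Non-zero syndrome: error at position 8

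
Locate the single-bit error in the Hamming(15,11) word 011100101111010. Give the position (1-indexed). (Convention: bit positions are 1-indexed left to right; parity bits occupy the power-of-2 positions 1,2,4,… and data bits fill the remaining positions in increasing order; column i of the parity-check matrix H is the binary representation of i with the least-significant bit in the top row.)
Syndrome s = H · r^T (mod 2), r = 011100101111010:
  s[0] = (101010101010101)·(011100101111010) mod 2 = 0+0+1+0+0+0+1+0+1+0+1+0+0+0+0 mod 2 = 0
  s[1] = (011001100110011)·(011100101111010) mod 2 = 0+1+1+0+0+0+1+0+0+1+1+0+0+1+0 mod 2 = 0
  s[2] = (000111100001111)·(011100101111010) mod 2 = 0+0+0+1+0+0+1+0+0+0+0+1+0+1+0 mod 2 = 0
  s[3] = (000000011111111)·(011100101111010) mod 2 = 0+0+0+0+0+0+0+0+1+1+1+1+0+1+0 mod 2 = 1
Syndrome = 0001
Column i of H is the binary representation of i, so the syndrome is the binary index of the flipped bit.
Read s = 0001 with s[0] as LSB: 0·2^0 + 0·2^1 + 0·2^2 + 1·2^3 = 8.
Error is at bit position 8.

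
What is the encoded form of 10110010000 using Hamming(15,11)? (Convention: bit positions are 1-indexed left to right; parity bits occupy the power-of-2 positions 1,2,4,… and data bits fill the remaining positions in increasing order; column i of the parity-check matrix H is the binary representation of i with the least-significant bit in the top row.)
Codeword c = d · G (mod 2), d = 10110010000:
  c[0] = d·G[:,0] = (10110010000)·(11011010101) mod 2 = 1+0+0+1+0+0+1+0+0+0+0 mod 2 = 1
  c[1] = d·G[:,1] = (10110010000)·(10110110011) mod 2 = 1+0+1+1+0+0+1+0+0+0+0 mod 2 = 0
  c[2] = d·G[:,2] = (10110010000)·(10000000000) mod 2 = 1+0+0+0+0+0+0+0+0+0+0 mod 2 = 1
  c[3] = d·G[:,3] = (10110010000)·(01110001111) mod 2 = 0+0+1+1+0+0+0+0+0+0+0 mod 2 = 0
  c[4] = d·G[:,4] = (10110010000)·(01000000000) mod 2 = 0+0+0+0+0+0+0+0+0+0+0 mod 2 = 0
  c[5] = d·G[:,5] = (10110010000)·(00100000000) mod 2 = 0+0+1+0+0+0+0+0+0+0+0 mod 2 = 1
  c[6] = d·G[:,6] = (10110010000)·(00010000000) mod 2 = 0+0+0+1+0+0+0+0+0+0+0 mod 2 = 1
  c[7] = d·G[:,7] = (10110010000)·(00001111111) mod 2 = 0+0+0+0+0+0+1+0+0+0+0 mod 2 = 1
  c[8] = d·G[:,8] = (10110010000)·(00001000000) mod 2 = 0+0+0+0+0+0+0+0+0+0+0 mod 2 = 0
  c[9] = d·G[:,9] = (10110010000)·(00000100000) mod 2 = 0+0+0+0+0+0+0+0+0+0+0 mod 2 = 0
  c[10] = d·G[:,10] = (10110010000)·(00000010000) mod 2 = 0+0+0+0+0+0+1+0+0+0+0 mod 2 = 1
  c[11] = d·G[:,11] = (10110010000)·(00000001000) mod 2 = 0+0+0+0+0+0+0+0+0+0+0 mod 2 = 0
  c[12] = d·G[:,12] = (10110010000)·(00000000100) mod 2 = 0+0+0+0+0+0+0+0+0+0+0 mod 2 = 0
  c[13] = d·G[:,13] = (10110010000)·(00000000010) mod 2 = 0+0+0+0+0+0+0+0+0+0+0 mod 2 = 0
  c[14] = d·G[:,14] = (10110010000)·(00000000001) mod 2 = 0+0+0+0+0+0+0+0+0+0+0 mod 2 = 0
Codeword = 101001110010000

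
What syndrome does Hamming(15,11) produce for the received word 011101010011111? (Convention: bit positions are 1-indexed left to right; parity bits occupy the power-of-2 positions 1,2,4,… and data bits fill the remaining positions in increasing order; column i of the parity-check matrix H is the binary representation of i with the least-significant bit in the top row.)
Syndrome s = H · r^T (mod 2), r = 011101010011111:
  s[0] = (101010101010101)·(011101010011111) mod 2 = 0+0+1+0+0+0+0+0+0+0+1+0+1+0+1 mod 2 = 0
  s[1] = (011001100110011)·(011101010011111) mod 2 = 0+1+1+0+0+1+0+0+0+0+1+0+0+1+1 mod 2 = 0
  s[2] = (000111100001111)·(011101010011111) mod 2 = 0+0+0+1+0+1+0+0+0+0+0+1+1+1+1 mod 2 = 0
  s[3] = (000000011111111)·(011101010011111) mod 2 = 0+0+0+0+0+0+0+1+0+0+1+1+1+1+1 mod 2 = 0
Syndrome = 0000
s = 0: no error detected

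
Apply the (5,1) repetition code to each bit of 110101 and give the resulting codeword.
Repeat each bit 5× and concatenate:
1→11111  1→11111  0→00000  1→11111  0→00000  1→11111
Codeword = 111111111100000111110000011111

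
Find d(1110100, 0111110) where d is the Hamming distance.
XOR = 1001010, count of 1s = 3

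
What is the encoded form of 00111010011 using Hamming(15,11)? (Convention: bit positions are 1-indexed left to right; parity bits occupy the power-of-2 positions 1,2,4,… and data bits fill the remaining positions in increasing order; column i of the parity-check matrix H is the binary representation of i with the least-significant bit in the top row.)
Codeword c = d · G (mod 2), d = 00111010011:
  c[0] = d·G[:,0] = (00111010011)·(11011010101) mod 2 = 0+0+0+1+1+0+1+0+0+0+1 mod 2 = 0
  c[1] = d·G[:,1] = (00111010011)·(10110110011) mod 2 = 0+0+1+1+0+0+1+0+0+1+1 mod 2 = 1
  c[2] = d·G[:,2] = (00111010011)·(10000000000) mod 2 = 0+0+0+0+0+0+0+0+0+0+0 mod 2 = 0
  c[3] = d·G[:,3] = (00111010011)·(01110001111) mod 2 = 0+0+1+1+0+0+0+0+0+1+1 mod 2 = 0
  c[4] = d·G[:,4] = (00111010011)·(01000000000) mod 2 = 0+0+0+0+0+0+0+0+0+0+0 mod 2 = 0
  c[5] = d·G[:,5] = (00111010011)·(00100000000) mod 2 = 0+0+1+0+0+0+0+0+0+0+0 mod 2 = 1
  c[6] = d·G[:,6] = (00111010011)·(00010000000) mod 2 = 0+0+0+1+0+0+0+0+0+0+0 mod 2 = 1
  c[7] = d·G[:,7] = (00111010011)·(00001111111) mod 2 = 0+0+0+0+1+0+1+0+0+1+1 mod 2 = 0
  c[8] = d·G[:,8] = (00111010011)·(00001000000) mod 2 = 0+0+0+0+1+0+0+0+0+0+0 mod 2 = 1
  c[9] = d·G[:,9] = (00111010011)·(00000100000) mod 2 = 0+0+0+0+0+0+0+0+0+0+0 mod 2 = 0
  c[10] = d·G[:,10] = (00111010011)·(00000010000) mod 2 = 0+0+0+0+0+0+1+0+0+0+0 mod 2 = 1
  c[11] = d·G[:,11] = (00111010011)·(00000001000) mod 2 = 0+0+0+0+0+0+0+0+0+0+0 mod 2 = 0
  c[12] = d·G[:,12] = (00111010011)·(00000000100) mod 2 = 0+0+0+0+0+0+0+0+0+0+0 mod 2 = 0
  c[13] = d·G[:,13] = (00111010011)·(00000000010) mod 2 = 0+0+0+0+0+0+0+0+0+1+0 mod 2 = 1
  c[14] = d·G[:,14] = (00111010011)·(00000000001) mod 2 = 0+0+0+0+0+0+0+0+0+0+1 mod 2 = 1
Codeword = 010001101010011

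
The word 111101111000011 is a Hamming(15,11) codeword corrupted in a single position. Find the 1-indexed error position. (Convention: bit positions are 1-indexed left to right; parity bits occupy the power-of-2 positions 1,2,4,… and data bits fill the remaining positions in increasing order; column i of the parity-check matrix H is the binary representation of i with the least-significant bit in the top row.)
Syndrome s = H · r^T (mod 2), r = 111101111000011:
  s[0] = (101010101010101)·(111101111000011) mod 2 = 1+0+1+0+0+0+1+0+1+0+0+0+0+0+1 mod 2 = 1
  s[1] = (011001100110011)·(111101111000011) mod 2 = 0+1+1+0+0+1+1+0+0+0+0+0+0+1+1 mod 2 = 0
  s[2] = (000111100001111)·(111101111000011) mod 2 = 0+0+0+1+0+1+1+0+0+0+0+0+0+1+1 mod 2 = 1
  s[3] = (000000011111111)·(111101111000011) mod 2 = 0+0+0+0+0+0+0+1+1+0+0+0+0+1+1 mod 2 = 0
Syndrome = 1010
Column i of H is the binary representation of i, so the syndrome is the binary index of the flipped bit.
Read s = 1010 with s[0] as LSB: 1·2^0 + 0·2^1 + 1·2^2 + 0·2^3 = 5.
Error is at bit position 5.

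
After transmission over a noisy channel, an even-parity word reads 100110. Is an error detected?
Sum of received bits: 1+0+0+1+1+0 = 3; 3 mod 2 = 1. Result is 1 ≠ 0 → error detected.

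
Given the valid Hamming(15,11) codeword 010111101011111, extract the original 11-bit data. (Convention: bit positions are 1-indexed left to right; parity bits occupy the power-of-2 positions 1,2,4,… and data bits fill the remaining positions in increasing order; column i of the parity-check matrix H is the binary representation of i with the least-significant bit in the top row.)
Parity bits occupy power-of-2 positions; data bits are at positions {3,5,6,7,9,10,11,12,13,14,15} (1-indexed).
Extract: c[3]=0 c[5]=1 c[6]=1 c[7]=1 c[9]=1 c[10]=0 c[11]=1 c[12]=1 c[13]=1 c[14]=1 c[15]=1
Data = 01111011111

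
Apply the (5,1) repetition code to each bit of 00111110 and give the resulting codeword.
Repeat each bit 5× and concatenate:
0→00000  0→00000  1→11111  1→11111  1→11111  1→11111  1→11111  0→00000
Codeword = 0000000000111111111111111111111111100000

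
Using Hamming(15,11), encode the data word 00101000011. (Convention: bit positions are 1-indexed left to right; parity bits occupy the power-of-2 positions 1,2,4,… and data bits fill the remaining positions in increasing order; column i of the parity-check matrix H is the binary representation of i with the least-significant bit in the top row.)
Codeword c = d · G (mod 2), d = 00101000011:
  c[0] = d·G[:,0] = (00101000011)·(11011010101) mod 2 = 0+0+0+0+1+0+0+0+0+0+1 mod 2 = 0
  c[1] = d·G[:,1] = (00101000011)·(10110110011) mod 2 = 0+0+1+0+0+0+0+0+0+1+1 mod 2 = 1
  c[2] = d·G[:,2] = (00101000011)·(10000000000) mod 2 = 0+0+0+0+0+0+0+0+0+0+0 mod 2 = 0
  c[3] = d·G[:,3] = (00101000011)·(01110001111) mod 2 = 0+0+1+0+0+0+0+0+0+1+1 mod 2 = 1
  c[4] = d·G[:,4] = (00101000011)·(01000000000) mod 2 = 0+0+0+0+0+0+0+0+0+0+0 mod 2 = 0
  c[5] = d·G[:,5] = (00101000011)·(00100000000) mod 2 = 0+0+1+0+0+0+0+0+0+0+0 mod 2 = 1
  c[6] = d·G[:,6] = (00101000011)·(00010000000) mod 2 = 0+0+0+0+0+0+0+0+0+0+0 mod 2 = 0
  c[7] = d·G[:,7] = (00101000011)·(00001111111) mod 2 = 0+0+0+0+1+0+0+0+0+1+1 mod 2 = 1
  c[8] = d·G[:,8] = (00101000011)·(00001000000) mod 2 = 0+0+0+0+1+0+0+0+0+0+0 mod 2 = 1
  c[9] = d·G[:,9] = (00101000011)·(00000100000) mod 2 = 0+0+0+0+0+0+0+0+0+0+0 mod 2 = 0
  c[10] = d·G[:,10] = (00101000011)·(00000010000) mod 2 = 0+0+0+0+0+0+0+0+0+0+0 mod 2 = 0
  c[11] = d·G[:,11] = (00101000011)·(00000001000) mod 2 = 0+0+0+0+0+0+0+0+0+0+0 mod 2 = 0
  c[12] = d·G[:,12] = (00101000011)·(00000000100) mod 2 = 0+0+0+0+0+0+0+0+0+0+0 mod 2 = 0
  c[13] = d·G[:,13] = (00101000011)·(00000000010) mod 2 = 0+0+0+0+0+0+0+0+0+1+0 mod 2 = 1
  c[14] = d·G[:,14] = (00101000011)·(00000000001) mod 2 = 0+0+0+0+0+0+0+0+0+0+1 mod 2 = 1
Codeword = 010101011000011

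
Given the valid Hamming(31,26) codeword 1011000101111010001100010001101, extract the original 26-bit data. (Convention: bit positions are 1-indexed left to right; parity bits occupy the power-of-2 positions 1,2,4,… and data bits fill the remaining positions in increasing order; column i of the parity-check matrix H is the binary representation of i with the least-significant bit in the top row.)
Parity bits occupy power-of-2 positions; data bits are at positions {3,5,6,7,9,10,11,12,13,14,15,17,18,19,20,21,22,23,24,25,26,27,28,29,30,31} (1-indexed).
Extract: c[3]=1 c[5]=0 c[6]=0 c[7]=0 c[9]=0 c[10]=1 c[11]=1 c[12]=1 c[13]=1 c[14]=0 c[15]=1 c[17]=0 c[18]=0 c[19]=1 c[20]=1 c[21]=0 c[22]=0 c[23]=0 c[24]=1 c[25]=0 c[26]=0 c[27]=0 c[28]=1 c[29]=1 c[30]=0 c[31]=1
Data = 10000111101001100010001101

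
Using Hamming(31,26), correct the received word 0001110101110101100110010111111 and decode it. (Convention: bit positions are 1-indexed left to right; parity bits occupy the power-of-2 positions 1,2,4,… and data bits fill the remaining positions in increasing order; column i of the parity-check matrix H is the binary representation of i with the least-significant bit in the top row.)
Syndrome s = H · r^T (mod 2), r = 0001110101110101100110010111111:
  s[0] = (1010101010101010101010101010101)·(0001110101110101100110010111111) mod 2 = 0+0+0+0+1+0+0+0+0+0+1+0+0+0+0+0+1+0+0+0+1+0+0+0+0+0+1+0+1+0+1 mod 2 = 1
  s[1] = (0110011001100110011001100110011)·(0001110101110101100110010111111) mod 2 = 0+0+0+0+0+1+0+0+0+1+1+0+0+1+0+0+0+0+0+0+0+0+0+0+0+1+1+0+0+1+1 mod 2 = 0
  s[2] = (0001111000011110000111100001111)·(0001110101110101100110010111111) mod 2 = 0+0+0+1+1+1+0+0+0+0+0+1+0+1+0+0+0+0+0+1+1+0+0+0+0+0+0+1+1+1+1 mod 2 = 1
  s[3] = (0000000111111110000000011111111)·(0001110101110101100110010111111) mod 2 = 0+0+0+0+0+0+0+1+0+1+1+1+0+1+0+0+0+0+0+0+0+0+0+1+0+1+1+1+1+1+1 mod 2 = 0
  s[4] = (0000000000000001111111111111111)·(0001110101110101100110010111111) mod 2 = 0+0+0+0+0+0+0+0+0+0+0+0+0+0+0+1+1+0+0+1+1+0+0+1+0+1+1+1+1+1+1 mod 2 = 1
Syndrome = 10101
Column 21 of H equals this syndrome → error at bit 21 (1-indexed).
Flip bit 21: 0001110101110101100110010111111 → 0001110101110101100100010111111
Extract data bits at positions {3,5,6,7,9,10,11,12,13,14,15,17,18,19,20,21,22,23,24,25,26,27,28,29,30,31}: 01100111010100100010111111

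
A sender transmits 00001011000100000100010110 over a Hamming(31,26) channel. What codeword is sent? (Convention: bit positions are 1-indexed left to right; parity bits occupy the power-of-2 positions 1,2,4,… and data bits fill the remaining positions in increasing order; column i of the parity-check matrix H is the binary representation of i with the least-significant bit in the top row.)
Codeword c = d · G (mod 2), d = 00001011000100000100010110:
  c[0] = d·G[:,0] = (00001011000100000100010110)·(11011010101101010101010101) mod 2 = 0+0+0+0+1+0+1+0+0+0+0+1+0+0+0+0+0+1+0+0+0+1+0+1+0+0 mod 2 = 0
  c[1] = d·G[:,1] = (00001011000100000100010110)·(10110110011011001100110011) mod 2 = 0+0+0+0+0+0+1+0+0+0+0+0+0+0+0+0+0+1+0+0+0+1+0+0+1+0 mod 2 = 0
  c[2] = d·G[:,2] = (00001011000100000100010110)·(10000000000000000000000000) mod 2 = 0+0+0+0+0+0+0+0+0+0+0+0+0+0+0+0+0+0+0+0+0+0+0+0+0+0 mod 2 = 0
  c[3] = d·G[:,3] = (00001011000100000100010110)·(01110001111000111100001111) mod 2 = 0+0+0+0+0+0+0+1+0+0+0+0+0+0+0+0+0+1+0+0+0+0+0+1+1+0 mod 2 = 0
  c[4] = d·G[:,4] = (00001011000100000100010110)·(01000000000000000000000000) mod 2 = 0+0+0+0+0+0+0+0+0+0+0+0+0+0+0+0+0+0+0+0+0+0+0+0+0+0 mod 2 = 0
  c[5] = d·G[:,5] = (00001011000100000100010110)·(00100000000000000000000000) mod 2 = 0+0+0+0+0+0+0+0+0+0+0+0+0+0+0+0+0+0+0+0+0+0+0+0+0+0 mod 2 = 0
  c[6] = d·G[:,6] = (00001011000100000100010110)·(00010000000000000000000000) mod 2 = 0+0+0+0+0+0+0+0+0+0+0+0+0+0+0+0+0+0+0+0+0+0+0+0+0+0 mod 2 = 0
  c[7] = d·G[:,7] = (00001011000100000100010110)·(00001111111000000011111111) mod 2 = 0+0+0+0+1+0+1+1+0+0+0+0+0+0+0+0+0+0+0+0+0+1+0+1+1+0 mod 2 = 0
  c[8] = d·G[:,8] = (00001011000100000100010110)·(00001000000000000000000000) mod 2 = 0+0+0+0+1+0+0+0+0+0+0+0+0+0+0+0+0+0+0+0+0+0+0+0+0+0 mod 2 = 1
  c[9] = d·G[:,9] = (00001011000100000100010110)·(00000100000000000000000000) mod 2 = 0+0+0+0+0+0+0+0+0+0+0+0+0+0+0+0+0+0+0+0+0+0+0+0+0+0 mod 2 = 0
  c[10] = d·G[:,10] = (00001011000100000100010110)·(00000010000000000000000000) mod 2 = 0+0+0+0+0+0+1+0+0+0+0+0+0+0+0+0+0+0+0+0+0+0+0+0+0+0 mod 2 = 1
  c[11] = d·G[:,11] = (00001011000100000100010110)·(00000001000000000000000000) mod 2 = 0+0+0+0+0+0+0+1+0+0+0+0+0+0+0+0+0+0+0+0+0+0+0+0+0+0 mod 2 = 1
  c[12] = d·G[:,12] = (00001011000100000100010110)·(00000000100000000000000000) mod 2 = 0+0+0+0+0+0+0+0+0+0+0+0+0+0+0+0+0+0+0+0+0+0+0+0+0+0 mod 2 = 0
  c[13] = d·G[:,13] = (00001011000100000100010110)·(00000000010000000000000000) mod 2 = 0+0+0+0+0+0+0+0+0+0+0+0+0+0+0+0+0+0+0+0+0+0+0+0+0+0 mod 2 = 0
  c[14] = d·G[:,14] = (00001011000100000100010110)·(00000000001000000000000000) mod 2 = 0+0+0+0+0+0+0+0+0+0+0+0+0+0+0+0+0+0+0+0+0+0+0+0+0+0 mod 2 = 0
  c[15] = d·G[:,15] = (00001011000100000100010110)·(00000000000111111111111111) mod 2 = 0+0+0+0+0+0+0+0+0+0+0+1+0+0+0+0+0+1+0+0+0+1+0+1+1+0 mod 2 = 1
  c[16] = d·G[:,16] = (00001011000100000100010110)·(00000000000100000000000000) mod 2 = 0+0+0+0+0+0+0+0+0+0+0+1+0+0+0+0+0+0+0+0+0+0+0+0+0+0 mod 2 = 1
  c[17] = d·G[:,17] = (00001011000100000100010110)·(00000000000010000000000000) mod 2 = 0+0+0+0+0+0+0+0+0+0+0+0+0+0+0+0+0+0+0+0+0+0+0+0+0+0 mod 2 = 0
  c[18] = d·G[:,18] = (00001011000100000100010110)·(00000000000001000000000000) mod 2 = 0+0+0+0+0+0+0+0+0+0+0+0+0+0+0+0+0+0+0+0+0+0+0+0+0+0 mod 2 = 0
  c[19] = d·G[:,19] = (00001011000100000100010110)·(00000000000000100000000000) mod 2 = 0+0+0+0+0+0+0+0+0+0+0+0+0+0+0+0+0+0+0+0+0+0+0+0+0+0 mod 2 = 0
  c[20] = d·G[:,20] = (00001011000100000100010110)·(00000000000000010000000000) mod 2 = 0+0+0+0+0+0+0+0+0+0+0+0+0+0+0+0+0+0+0+0+0+0+0+0+0+0 mod 2 = 0
  c[21] = d·G[:,21] = (00001011000100000100010110)·(00000000000000001000000000) mod 2 = 0+0+0+0+0+0+0+0+0+0+0+0+0+0+0+0+0+0+0+0+0+0+0+0+0+0 mod 2 = 0
  c[22] = d·G[:,22] = (00001011000100000100010110)·(00000000000000000100000000) mod 2 = 0+0+0+0+0+0+0+0+0+0+0+0+0+0+0+0+0+1+0+0+0+0+0+0+0+0 mod 2 = 1
  c[23] = d·G[:,23] = (00001011000100000100010110)·(00000000000000000010000000) mod 2 = 0+0+0+0+0+0+0+0+0+0+0+0+0+0+0+0+0+0+0+0+0+0+0+0+0+0 mod 2 = 0
  c[24] = d·G[:,24] = (00001011000100000100010110)·(00000000000000000001000000) mod 2 = 0+0+0+0+0+0+0+0+0+0+0+0+0+0+0+0+0+0+0+0+0+0+0+0+0+0 mod 2 = 0
  c[25] = d·G[:,25] = (00001011000100000100010110)·(00000000000000000000100000) mod 2 = 0+0+0+0+0+0+0+0+0+0+0+0+0+0+0+0+0+0+0+0+0+0+0+0+0+0 mod 2 = 0
  c[26] = d·G[:,26] = (00001011000100000100010110)·(00000000000000000000010000) mod 2 = 0+0+0+0+0+0+0+0+0+0+0+0+0+0+0+0+0+0+0+0+0+1+0+0+0+0 mod 2 = 1
  c[27] = d·G[:,27] = (00001011000100000100010110)·(00000000000000000000001000) mod 2 = 0+0+0+0+0+0+0+0+0+0+0+0+0+0+0+0+0+0+0+0+0+0+0+0+0+0 mod 2 = 0
  c[28] = d·G[:,28] = (00001011000100000100010110)·(00000000000000000000000100) mod 2 = 0+0+0+0+0+0+0+0+0+0+0+0+0+0+0+0+0+0+0+0+0+0+0+1+0+0 mod 2 = 1
  c[29] = d·G[:,29] = (00001011000100000100010110)·(00000000000000000000000010) mod 2 = 0+0+0+0+0+0+0+0+0+0+0+0+0+0+0+0+0+0+0+0+0+0+0+0+1+0 mod 2 = 1
  c[30] = d·G[:,30] = (00001011000100000100010110)·(00000000000000000000000001) mod 2 = 0+0+0+0+0+0+0+0+0+0+0+0+0+0+0+0+0+0+0+0+0+0+0+0+0+0 mod 2 = 0
Codeword = 0000000010110001100000100010110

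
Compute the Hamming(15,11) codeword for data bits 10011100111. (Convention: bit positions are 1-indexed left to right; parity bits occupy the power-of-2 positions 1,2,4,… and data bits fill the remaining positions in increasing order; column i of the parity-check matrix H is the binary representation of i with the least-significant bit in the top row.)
Codeword c = d · G (mod 2), d = 10011100111:
  c[0] = d·G[:,0] = (10011100111)·(11011010101) mod 2 = 1+0+0+1+1+0+0+0+1+0+1 mod 2 = 1
  c[1] = d·G[:,1] = (10011100111)·(10110110011) mod 2 = 1+0+0+1+0+1+0+0+0+1+1 mod 2 = 1
  c[2] = d·G[:,2] = (10011100111)·(10000000000) mod 2 = 1+0+0+0+0+0+0+0+0+0+0 mod 2 = 1
  c[3] = d·G[:,3] = (10011100111)·(01110001111) mod 2 = 0+0+0+1+0+0+0+0+1+1+1 mod 2 = 0
  c[4] = d·G[:,4] = (10011100111)·(01000000000) mod 2 = 0+0+0+0+0+0+0+0+0+0+0 mod 2 = 0
  c[5] = d·G[:,5] = (10011100111)·(00100000000) mod 2 = 0+0+0+0+0+0+0+0+0+0+0 mod 2 = 0
  c[6] = d·G[:,6] = (10011100111)·(00010000000) mod 2 = 0+0+0+1+0+0+0+0+0+0+0 mod 2 = 1
  c[7] = d·G[:,7] = (10011100111)·(00001111111) mod 2 = 0+0+0+0+1+1+0+0+1+1+1 mod 2 = 1
  c[8] = d·G[:,8] = (10011100111)·(00001000000) mod 2 = 0+0+0+0+1+0+0+0+0+0+0 mod 2 = 1
  c[9] = d·G[:,9] = (10011100111)·(00000100000) mod 2 = 0+0+0+0+0+1+0+0+0+0+0 mod 2 = 1
  c[10] = d·G[:,10] = (10011100111)·(00000010000) mod 2 = 0+0+0+0+0+0+0+0+0+0+0 mod 2 = 0
  c[11] = d·G[:,11] = (10011100111)·(00000001000) mod 2 = 0+0+0+0+0+0+0+0+0+0+0 mod 2 = 0
  c[12] = d·G[:,12] = (10011100111)·(00000000100) mod 2 = 0+0+0+0+0+0+0+0+1+0+0 mod 2 = 1
  c[13] = d·G[:,13] = (10011100111)·(00000000010) mod 2 = 0+0+0+0+0+0+0+0+0+1+0 mod 2 = 1
  c[14] = d·G[:,14] = (10011100111)·(00000000001) mod 2 = 0+0+0+0+0+0+0+0+0+0+1 mod 2 = 1
Codeword = 111000111100111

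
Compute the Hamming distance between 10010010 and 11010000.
XOR = 01000010, count of 1s = 2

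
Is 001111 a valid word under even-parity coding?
Sum of all bits: 0+0+1+1+1+1 = 4; 4 mod 2 = 0. Result is 0 → valid parity.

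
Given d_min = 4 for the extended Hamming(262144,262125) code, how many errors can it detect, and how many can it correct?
Detection only: up to d_min − 1 = 3 errors.
Correction: up to ⌊(d_min − 1)/2⌋ = ⌊3/2⌋ = 1 errors.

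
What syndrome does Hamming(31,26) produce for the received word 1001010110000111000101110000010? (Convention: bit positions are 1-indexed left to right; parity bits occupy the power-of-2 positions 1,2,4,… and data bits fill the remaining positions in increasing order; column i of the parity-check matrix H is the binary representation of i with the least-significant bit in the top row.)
Syndrome s = H · r^T (mod 2), r = 1001010110000111000101110000010:
  s[0] = (1010101010101010101010101010101)·(1001010110000111000101110000010) mod 2 = 1+0+0+0+0+0+0+0+1+0+0+0+0+0+1+0+0+0+0+0+0+0+1+0+0+0+0+0+0+0+0 mod 2 = 0
  s[1] = (0110011001100110011001100110011)·(1001010110000111000101110000010) mod 2 = 0+0+0+0+0+1+0+0+0+0+0+0+0+1+1+0+0+0+0+0+0+1+1+0+0+0+0+0+0+1+0 mod 2 = 0
  s[2] = (0001111000011110000111100001111)·(1001010110000111000101110000010) mod 2 = 0+0+0+1+0+1+0+0+0+0+0+0+0+1+1+0+0+0+0+1+0+1+1+0+0+0+0+0+0+1+0 mod 2 = 0
  s[3] = (0000000111111110000000011111111)·(1001010110000111000101110000010) mod 2 = 0+0+0+0+0+0+0+1+1+0+0+0+0+1+1+0+0+0+0+0+0+0+0+1+0+0+0+0+0+1+0 mod 2 = 0
  s[4] = (0000000000000001111111111111111)·(1001010110000111000101110000010) mod 2 = 0+0+0+0+0+0+0+0+0+0+0+0+0+0+0+1+0+0+0+1+0+1+1+1+0+0+0+0+0+1+0 mod 2 = 0
Syndrome = 00000
s = 0: no error detected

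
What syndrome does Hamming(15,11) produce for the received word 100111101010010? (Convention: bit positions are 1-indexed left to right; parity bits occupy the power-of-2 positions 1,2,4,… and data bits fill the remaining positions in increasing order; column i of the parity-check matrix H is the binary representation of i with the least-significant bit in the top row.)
Syndrome s = H · r^T (mod 2), r = 100111101010010:
  s[0] = (101010101010101)·(100111101010010) mod 2 = 1+0+0+0+1+0+1+0+1+0+1+0+0+0+0 mod 2 = 1
  s[1] = (011001100110011)·(100111101010010) mod 2 = 0+0+0+0+0+1+1+0+0+0+1+0+0+1+0 mod 2 = 0
  s[2] = (000111100001111)·(100111101010010) mod 2 = 0+0+0+1+1+1+1+0+0+0+0+0+0+1+0 mod 2 = 1
  s[3] = (000000011111111)·(100111101010010) mod 2 = 0+0+0+0+0+0+0+0+1+0+1+0+0+1+0 mod 2 = 1
Syndrome = 1011
Non-zero syndrome: error at position 13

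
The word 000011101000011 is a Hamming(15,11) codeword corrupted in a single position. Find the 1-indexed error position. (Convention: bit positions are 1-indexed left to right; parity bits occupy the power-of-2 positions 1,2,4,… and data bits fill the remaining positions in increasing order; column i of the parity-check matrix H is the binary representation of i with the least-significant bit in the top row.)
Syndrome s = H · r^T (mod 2), r = 000011101000011:
  s[0] = (101010101010101)·(000011101000011) mod 2 = 0+0+0+0+1+0+1+0+1+0+0+0+0+0+1 mod 2 = 0
  s[1] = (011001100110011)·(000011101000011) mod 2 = 0+0+0+0+0+1+1+0+0+0+0+0+0+1+1 mod 2 = 0
  s[2] = (000111100001111)·(000011101000011) mod 2 = 0+0+0+0+1+1+1+0+0+0+0+0+0+1+1 mod 2 = 1
  s[3] = (000000011111111)·(000011101000011) mod 2 = 0+0+0+0+0+0+0+0+1+0+0+0+0+1+1 mod 2 = 1
Syndrome = 0011
Column i of H is the binary representation of i, so the syndrome is the binary index of the flipped bit.
Read s = 0011 with s[0] as LSB: 0·2^0 + 0·2^1 + 1·2^2 + 1·2^3 = 12.
Error is at bit position 12.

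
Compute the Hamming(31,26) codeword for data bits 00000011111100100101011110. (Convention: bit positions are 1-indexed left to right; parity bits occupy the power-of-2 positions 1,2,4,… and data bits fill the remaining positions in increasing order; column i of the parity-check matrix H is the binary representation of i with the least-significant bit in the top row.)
Codeword c = d · G (mod 2), d = 00000011111100100101011110:
  c[0] = d·G[:,0] = (00000011111100100101011110)·(11011010101101010101010101) mod 2 = 0+0+0+0+0+0+1+0+1+0+1+1+0+0+0+0+0+1+0+1+0+1+0+1+0+0 mod 2 = 0
  c[1] = d·G[:,1] = (00000011111100100101011110)·(10110110011011001100110011) mod 2 = 0+0+0+0+0+0+1+0+0+1+1+0+0+0+0+0+0+1+0+0+0+1+0+0+1+0 mod 2 = 0
  c[2] = d·G[:,2] = (00000011111100100101011110)·(10000000000000000000000000) mod 2 = 0+0+0+0+0+0+0+0+0+0+0+0+0+0+0+0+0+0+0+0+0+0+0+0+0+0 mod 2 = 0
  c[3] = d·G[:,3] = (00000011111100100101011110)·(01110001111000111100001111) mod 2 = 0+0+0+0+0+0+0+1+1+1+1+0+0+0+1+0+0+1+0+0+0+0+1+1+1+0 mod 2 = 1
  c[4] = d·G[:,4] = (00000011111100100101011110)·(01000000000000000000000000) mod 2 = 0+0+0+0+0+0+0+0+0+0+0+0+0+0+0+0+0+0+0+0+0+0+0+0+0+0 mod 2 = 0
  c[5] = d·G[:,5] = (00000011111100100101011110)·(00100000000000000000000000) mod 2 = 0+0+0+0+0+0+0+0+0+0+0+0+0+0+0+0+0+0+0+0+0+0+0+0+0+0 mod 2 = 0
  c[6] = d·G[:,6] = (00000011111100100101011110)·(00010000000000000000000000) mod 2 = 0+0+0+0+0+0+0+0+0+0+0+0+0+0+0+0+0+0+0+0+0+0+0+0+0+0 mod 2 = 0
  c[7] = d·G[:,7] = (00000011111100100101011110)·(00001111111000000011111111) mod 2 = 0+0+0+0+0+0+1+1+1+1+1+0+0+0+0+0+0+0+0+1+0+1+1+1+1+0 mod 2 = 0
  c[8] = d·G[:,8] = (00000011111100100101011110)·(00001000000000000000000000) mod 2 = 0+0+0+0+0+0+0+0+0+0+0+0+0+0+0+0+0+0+0+0+0+0+0+0+0+0 mod 2 = 0
  c[9] = d·G[:,9] = (00000011111100100101011110)·(00000100000000000000000000) mod 2 = 0+0+0+0+0+0+0+0+0+0+0+0+0+0+0+0+0+0+0+0+0+0+0+0+0+0 mod 2 = 0
  c[10] = d·G[:,10] = (00000011111100100101011110)·(00000010000000000000000000) mod 2 = 0+0+0+0+0+0+1+0+0+0+0+0+0+0+0+0+0+0+0+0+0+0+0+0+0+0 mod 2 = 1
  c[11] = d·G[:,11] = (00000011111100100101011110)·(00000001000000000000000000) mod 2 = 0+0+0+0+0+0+0+1+0+0+0+0+0+0+0+0+0+0+0+0+0+0+0+0+0+0 mod 2 = 1
  c[12] = d·G[:,12] = (00000011111100100101011110)·(00000000100000000000000000) mod 2 = 0+0+0+0+0+0+0+0+1+0+0+0+0+0+0+0+0+0+0+0+0+0+0+0+0+0 mod 2 = 1
  c[13] = d·G[:,13] = (00000011111100100101011110)·(00000000010000000000000000) mod 2 = 0+0+0+0+0+0+0+0+0+1+0+0+0+0+0+0+0+0+0+0+0+0+0+0+0+0 mod 2 = 1
  c[14] = d·G[:,14] = (00000011111100100101011110)·(00000000001000000000000000) mod 2 = 0+0+0+0+0+0+0+0+0+0+1+0+0+0+0+0+0+0+0+0+0+0+0+0+0+0 mod 2 = 1
  c[15] = d·G[:,15] = (00000011111100100101011110)·(00000000000111111111111111) mod 2 = 0+0+0+0+0+0+0+0+0+0+0+1+0+0+1+0+0+1+0+1+0+1+1+1+1+0 mod 2 = 0
  c[16] = d·G[:,16] = (00000011111100100101011110)·(00000000000100000000000000) mod 2 = 0+0+0+0+0+0+0+0+0+0+0+1+0+0+0+0+0+0+0+0+0+0+0+0+0+0 mod 2 = 1
  c[17] = d·G[:,17] = (00000011111100100101011110)·(00000000000010000000000000) mod 2 = 0+0+0+0+0+0+0+0+0+0+0+0+0+0+0+0+0+0+0+0+0+0+0+0+0+0 mod 2 = 0
  c[18] = d·G[:,18] = (00000011111100100101011110)·(00000000000001000000000000) mod 2 = 0+0+0+0+0+0+0+0+0+0+0+0+0+0+0+0+0+0+0+0+0+0+0+0+0+0 mod 2 = 0
  c[19] = d·G[:,19] = (00000011111100100101011110)·(00000000000000100000000000) mod 2 = 0+0+0+0+0+0+0+0+0+0+0+0+0+0+1+0+0+0+0+0+0+0+0+0+0+0 mod 2 = 1
  c[20] = d·G[:,20] = (00000011111100100101011110)·(00000000000000010000000000) mod 2 = 0+0+0+0+0+0+0+0+0+0+0+0+0+0+0+0+0+0+0+0+0+0+0+0+0+0 mod 2 = 0
  c[21] = d·G[:,21] = (00000011111100100101011110)·(00000000000000001000000000) mod 2 = 0+0+0+0+0+0+0+0+0+0+0+0+0+0+0+0+0+0+0+0+0+0+0+0+0+0 mod 2 = 0
  c[22] = d·G[:,22] = (00000011111100100101011110)·(00000000000000000100000000) mod 2 = 0+0+0+0+0+0+0+0+0+0+0+0+0+0+0+0+0+1+0+0+0+0+0+0+0+0 mod 2 = 1
  c[23] = d·G[:,23] = (00000011111100100101011110)·(00000000000000000010000000) mod 2 = 0+0+0+0+0+0+0+0+0+0+0+0+0+0+0+0+0+0+0+0+0+0+0+0+0+0 mod 2 = 0
  c[24] = d·G[:,24] = (00000011111100100101011110)·(00000000000000000001000000) mod 2 = 0+0+0+0+0+0+0+0+0+0+0+0+0+0+0+0+0+0+0+1+0+0+0+0+0+0 mod 2 = 1
  c[25] = d·G[:,25] = (00000011111100100101011110)·(00000000000000000000100000) mod 2 = 0+0+0+0+0+0+0+0+0+0+0+0+0+0+0+0+0+0+0+0+0+0+0+0+0+0 mod 2 = 0
  c[26] = d·G[:,26] = (00000011111100100101011110)·(00000000000000000000010000) mod 2 = 0+0+0+0+0+0+0+0+0+0+0+0+0+0+0+0+0+0+0+0+0+1+0+0+0+0 mod 2 = 1
  c[27] = d·G[:,27] = (00000011111100100101011110)·(00000000000000000000001000) mod 2 = 0+0+0+0+0+0+0+0+0+0+0+0+0+0+0+0+0+0+0+0+0+0+1+0+0+0 mod 2 = 1
  c[28] = d·G[:,28] = (00000011111100100101011110)·(00000000000000000000000100) mod 2 = 0+0+0+0+0+0+0+0+0+0+0+0+0+0+0+0+0+0+0+0+0+0+0+1+0+0 mod 2 = 1
  c[29] = d·G[:,29] = (00000011111100100101011110)·(00000000000000000000000010) mod 2 = 0+0+0+0+0+0+0+0+0+0+0+0+0+0+0+0+0+0+0+0+0+0+0+0+1+0 mod 2 = 1
  c[30] = d·G[:,30] = (00000011111100100101011110)·(00000000000000000000000001) mod 2 = 0+0+0+0+0+0+0+0+0+0+0+0+0+0+0+0+0+0+0+0+0+0+0+0+0+0 mod 2 = 0
Codeword = 0001000000111110100100101011110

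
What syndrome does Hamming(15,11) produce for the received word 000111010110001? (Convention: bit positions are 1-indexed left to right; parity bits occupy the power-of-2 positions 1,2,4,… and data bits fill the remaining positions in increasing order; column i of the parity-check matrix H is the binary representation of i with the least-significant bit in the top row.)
Syndrome s = H · r^T (mod 2), r = 000111010110001:
  s[0] = (101010101010101)·(000111010110001) mod 2 = 0+0+0+0+1+0+0+0+0+0+1+0+0+0+1 mod 2 = 1
  s[1] = (011001100110011)·(000111010110001) mod 2 = 0+0+0+0+0+1+0+0+0+1+1+0+0+0+1 mod 2 = 0
  s[2] = (000111100001111)·(000111010110001) mod 2 = 0+0+0+1+1+1+0+0+0+0+0+0+0+0+1 mod 2 = 0
  s[3] = (000000011111111)·(000111010110001) mod 2 = 0+0+0+0+0+0+0+1+0+1+1+0+0+0+1 mod 2 = 0
Syndrome = 1000
Non-zero syndrome: error at position 1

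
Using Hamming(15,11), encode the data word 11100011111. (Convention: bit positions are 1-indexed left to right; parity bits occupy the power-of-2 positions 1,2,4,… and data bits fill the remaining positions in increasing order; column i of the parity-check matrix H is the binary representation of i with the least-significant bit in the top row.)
Codeword c = d · G (mod 2), d = 11100011111:
  c[0] = d·G[:,0] = (11100011111)·(11011010101) mod 2 = 1+1+0+0+0+0+1+0+1+0+1 mod 2 = 1
  c[1] = d·G[:,1] = (11100011111)·(10110110011) mod 2 = 1+0+1+0+0+0+1+0+0+1+1 mod 2 = 1
  c[2] = d·G[:,2] = (11100011111)·(10000000000) mod 2 = 1+0+0+0+0+0+0+0+0+0+0 mod 2 = 1
  c[3] = d·G[:,3] = (11100011111)·(01110001111) mod 2 = 0+1+1+0+0+0+0+1+1+1+1 mod 2 = 0
  c[4] = d·G[:,4] = (11100011111)·(01000000000) mod 2 = 0+1+0+0+0+0+0+0+0+0+0 mod 2 = 1
  c[5] = d·G[:,5] = (11100011111)·(00100000000) mod 2 = 0+0+1+0+0+0+0+0+0+0+0 mod 2 = 1
  c[6] = d·G[:,6] = (11100011111)·(00010000000) mod 2 = 0+0+0+0+0+0+0+0+0+0+0 mod 2 = 0
  c[7] = d·G[:,7] = (11100011111)·(00001111111) mod 2 = 0+0+0+0+0+0+1+1+1+1+1 mod 2 = 1
  c[8] = d·G[:,8] = (11100011111)·(00001000000) mod 2 = 0+0+0+0+0+0+0+0+0+0+0 mod 2 = 0
  c[9] = d·G[:,9] = (11100011111)·(00000100000) mod 2 = 0+0+0+0+0+0+0+0+0+0+0 mod 2 = 0
  c[10] = d·G[:,10] = (11100011111)·(00000010000) mod 2 = 0+0+0+0+0+0+1+0+0+0+0 mod 2 = 1
  c[11] = d·G[:,11] = (11100011111)·(00000001000) mod 2 = 0+0+0+0+0+0+0+1+0+0+0 mod 2 = 1
  c[12] = d·G[:,12] = (11100011111)·(00000000100) mod 2 = 0+0+0+0+0+0+0+0+1+0+0 mod 2 = 1
  c[13] = d·G[:,13] = (11100011111)·(00000000010) mod 2 = 0+0+0+0+0+0+0+0+0+1+0 mod 2 = 1
  c[14] = d·G[:,14] = (11100011111)·(00000000001) mod 2 = 0+0+0+0+0+0+0+0+0+0+1 mod 2 = 1
Codeword = 111011010011111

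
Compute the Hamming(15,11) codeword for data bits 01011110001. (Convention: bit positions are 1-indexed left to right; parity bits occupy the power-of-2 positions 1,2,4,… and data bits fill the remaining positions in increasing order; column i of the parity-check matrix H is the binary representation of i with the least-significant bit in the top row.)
Codeword c = d · G (mod 2), d = 01011110001:
  c[0] = d·G[:,0] = (01011110001)·(11011010101) mod 2 = 0+1+0+1+1+0+1+0+0+0+1 mod 2 = 1
  c[1] = d·G[:,1] = (01011110001)·(10110110011) mod 2 = 0+0+0+1+0+1+1+0+0+0+1 mod 2 = 0
  c[2] = d·G[:,2] = (01011110001)·(10000000000) mod 2 = 0+0+0+0+0+0+0+0+0+0+0 mod 2 = 0
  c[3] = d·G[:,3] = (01011110001)·(01110001111) mod 2 = 0+1+0+1+0+0+0+0+0+0+1 mod 2 = 1
  c[4] = d·G[:,4] = (01011110001)·(01000000000) mod 2 = 0+1+0+0+0+0+0+0+0+0+0 mod 2 = 1
  c[5] = d·G[:,5] = (01011110001)·(00100000000) mod 2 = 0+0+0+0+0+0+0+0+0+0+0 mod 2 = 0
  c[6] = d·G[:,6] = (01011110001)·(00010000000) mod 2 = 0+0+0+1+0+0+0+0+0+0+0 mod 2 = 1
  c[7] = d·G[:,7] = (01011110001)·(00001111111) mod 2 = 0+0+0+0+1+1+1+0+0+0+1 mod 2 = 0
  c[8] = d·G[:,8] = (01011110001)·(00001000000) mod 2 = 0+0+0+0+1+0+0+0+0+0+0 mod 2 = 1
  c[9] = d·G[:,9] = (01011110001)·(00000100000) mod 2 = 0+0+0+0+0+1+0+0+0+0+0 mod 2 = 1
  c[10] = d·G[:,10] = (01011110001)·(00000010000) mod 2 = 0+0+0+0+0+0+1+0+0+0+0 mod 2 = 1
  c[11] = d·G[:,11] = (01011110001)·(00000001000) mod 2 = 0+0+0+0+0+0+0+0+0+0+0 mod 2 = 0
  c[12] = d·G[:,12] = (01011110001)·(00000000100) mod 2 = 0+0+0+0+0+0+0+0+0+0+0 mod 2 = 0
  c[13] = d·G[:,13] = (01011110001)·(00000000010) mod 2 = 0+0+0+0+0+0+0+0+0+0+0 mod 2 = 0
  c[14] = d·G[:,14] = (01011110001)·(00000000001) mod 2 = 0+0+0+0+0+0+0+0+0+0+1 mod 2 = 1
Codeword = 100110101110001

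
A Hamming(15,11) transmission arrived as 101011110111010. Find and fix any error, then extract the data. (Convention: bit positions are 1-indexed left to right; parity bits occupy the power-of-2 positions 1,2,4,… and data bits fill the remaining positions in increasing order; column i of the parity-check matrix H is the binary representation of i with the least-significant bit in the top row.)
Syndrome s = H · r^T (mod 2), r = 101011110111010:
  s[0] = (101010101010101)·(101011110111010) mod 2 = 1+0+1+0+1+0+1+0+0+0+1+0+0+0+0 mod 2 = 1
  s[1] = (011001100110011)·(101011110111010) mod 2 = 0+0+1+0+0+1+1+0+0+1+1+0+0+1+0 mod 2 = 0
  s[2] = (000111100001111)·(101011110111010) mod 2 = 0+0+0+0+1+1+1+0+0+0+0+1+0+1+0 mod 2 = 1
  s[3] = (000000011111111)·(101011110111010) mod 2 = 0+0+0+0+0+0+0+1+0+1+1+1+0+1+0 mod 2 = 1
Syndrome = 1011
Column 13 of H equals this syndrome → error at bit 13 (1-indexed).
Flip bit 13: 101011110111010 → 101011110111110
Extract data bits at positions {3,5,6,7,9,10,11,12,13,14,15}: 11110111110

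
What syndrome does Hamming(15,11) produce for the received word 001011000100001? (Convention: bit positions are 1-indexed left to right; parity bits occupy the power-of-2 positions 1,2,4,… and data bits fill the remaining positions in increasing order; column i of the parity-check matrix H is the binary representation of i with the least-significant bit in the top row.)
Syndrome s = H · r^T (mod 2), r = 001011000100001:
  s[0] = (101010101010101)·(001011000100001) mod 2 = 0+0+1+0+1+0+0+0+0+0+0+0+0+0+1 mod 2 = 1
  s[1] = (011001100110011)·(001011000100001) mod 2 = 0+0+1+0+0+1+0+0+0+1+0+0+0+0+1 mod 2 = 0
  s[2] = (000111100001111)·(001011000100001) mod 2 = 0+0+0+0+1+1+0+0+0+0+0+0+0+0+1 mod 2 = 1
  s[3] = (000000011111111)·(001011000100001) mod 2 = 0+0+0+0+0+0+0+0+0+1+0+0+0+0+1 mod 2 = 0
Syndrome = 1010
Non-zero syndrome: error at position 5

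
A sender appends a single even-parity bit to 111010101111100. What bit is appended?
Sum of data bits: 1+1+1+0+1+0+1+0+1+1+1+1+1+0+0 = 10.
10 mod 2 = 0, so parity bit = 0.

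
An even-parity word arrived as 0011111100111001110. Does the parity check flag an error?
Sum of received bits: 0+0+1+1+1+1+1+1+0+0+1+1+1+0+0+1+1+1+0 = 12; 12 mod 2 = 0. Result is 0 → no error detected.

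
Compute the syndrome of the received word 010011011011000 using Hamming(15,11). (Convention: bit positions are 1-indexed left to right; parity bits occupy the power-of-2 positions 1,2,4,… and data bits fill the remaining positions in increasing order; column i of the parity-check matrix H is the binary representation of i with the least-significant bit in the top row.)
Syndrome s = H · r^T (mod 2), r = 010011011011000:
  s[0] = (101010101010101)·(010011011011000) mod 2 = 0+0+0+0+1+0+0+0+1+0+1+0+0+0+0 mod 2 = 1
  s[1] = (011001100110011)·(010011011011000) mod 2 = 0+1+0+0+0+1+0+0+0+0+1+0+0+0+0 mod 2 = 1
  s[2] = (000111100001111)·(010011011011000) mod 2 = 0+0+0+0+1+1+0+0+0+0+0+1+0+0+0 mod 2 = 1
  s[3] = (000000011111111)·(010011011011000) mod 2 = 0+0+0+0+0+0+0+1+1+0+1+1+0+0+0 mod 2 = 0
Syndrome = 1110
Non-zero syndrome: error at position 7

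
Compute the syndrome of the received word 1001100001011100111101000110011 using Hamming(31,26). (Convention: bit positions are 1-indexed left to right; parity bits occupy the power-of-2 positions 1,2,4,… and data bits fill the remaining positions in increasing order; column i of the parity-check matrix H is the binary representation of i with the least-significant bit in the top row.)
Syndrome s = H · r^T (mod 2), r = 1001100001011100111101000110011:
  s[0] = (1010101010101010101010101010101)·(1001100001011100111101000110011) mod 2 = 1+0+0+0+1+0+0+0+0+0+0+0+1+0+0+0+1+0+1+0+0+0+0+0+0+0+1+0+0+0+1 mod 2 = 1
  s[1] = (0110011001100110011001100110011)·(1001100001011100111101000110011) mod 2 = 0+0+0+0+0+0+0+0+0+1+0+0+0+1+0+0+0+1+1+0+0+1+0+0+0+1+1+0+0+1+1 mod 2 = 1
  s[2] = (0001111000011110000111100001111)·(1001100001011100111101000110011) mod 2 = 0+0+0+1+1+0+0+0+0+0+0+1+1+1+0+0+0+0+0+1+0+1+0+0+0+0+0+0+0+1+1 mod 2 = 1
  s[3] = (0000000111111110000000011111111)·(1001100001011100111101000110011) mod 2 = 0+0+0+0+0+0+0+0+0+1+0+1+1+1+0+0+0+0+0+0+0+0+0+0+0+1+1+0+0+1+1 mod 2 = 0
  s[4] = (0000000000000001111111111111111)·(1001100001011100111101000110011) mod 2 = 0+0+0+0+0+0+0+0+0+0+0+0+0+0+0+0+1+1+1+1+0+1+0+0+0+1+1+0+0+1+1 mod 2 = 1
Syndrome = 11101
Non-zero syndrome: error at position 23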